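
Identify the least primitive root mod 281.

3

φ(281) = 281 − 1 = 280 = 2^3 · 5 · 7.
g is a primitive root iff g^(280/q) ≢ 1 (mod 281) for each prime q ∈ {2, 5, 7}.
g = 2: 2^140 ≡ 1 — hits 1, so not a primitive root.
g = 3: 3^140 ≡ 280; 3^56 ≡ 86; 3^40 ≡ 249 — none is 1, so 3 is a primitive root.
The smallest primitive root modulo 281 is 3.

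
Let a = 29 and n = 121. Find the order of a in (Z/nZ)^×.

110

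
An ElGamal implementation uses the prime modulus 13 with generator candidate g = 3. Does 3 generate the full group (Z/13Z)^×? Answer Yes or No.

No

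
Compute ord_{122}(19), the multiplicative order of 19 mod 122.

30

By Lagrange's theorem, ord_122(19) divides φ(122) = φ(2)·φ(61) = 1·60 = 60 = 2^2 · 3 · 5.
Divisors of 60: 1, 2, 3, 4, 5, 6, 10, 12, 15, 20, 30, 60.
Compute 19^d (mod 122) for the divisors d until we hit 1:
19^1 ≡ 19 (mod 122)
19^2 ≡ 117 (mod 122)
19^3 ≡ 27 (mod 122)
19^4 ≡ 25 (mod 122)
19^5 ≡ 109 (mod 122)
19^6 ≡ 119 (mod 122)
19^10 ≡ 47 (mod 122)
19^12 ≡ 9 (mod 122)
19^15 ≡ 121 (mod 122)
19^20 ≡ 13 (mod 122)
19^30 ≡ 1 (mod 122) ✓
The smallest such exponent is 30, so the order of 19 is 30.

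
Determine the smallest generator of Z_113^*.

φ(113) = 113 − 1 = 112 = 2^4 · 7.
Test candidates g = 2, 3, … against the prime factors q ∈ {2, 7} of φ(113): g is a generator iff g^(112/q) ≢ 1 for every such q.
g = 2: 2^56 ≡ 1 — hits 1, so not a primitive root.
g = 3: 3^56 ≡ 112; 3^16 ≡ 49 — none is 1, so 3 is a primitive root.
The smallest primitive root modulo 113 is 3.

3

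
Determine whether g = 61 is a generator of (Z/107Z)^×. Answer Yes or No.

φ(107) = 107 − 1 = 106 = 2 · 53.
An element g generates (Z/107Z)^× iff g^(106/q) ≢ 1 (mod 107) for each prime q ∈ {2, 53}.
61^53 ≡ 1 (mod 107)  [q = 2: ≡ 1 ✗]
61^2 ≡ 83 (mod 107)  [q = 53: ≢ 1 ✓]
Since 61^53 ≡ 1, the order of 61 divides 53 < 106, so 61 is not a primitive root.

No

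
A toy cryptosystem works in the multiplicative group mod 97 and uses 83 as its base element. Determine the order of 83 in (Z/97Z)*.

96

ord(83) | φ(97) = 97 − 1 = 96 = 2^5 · 3.
Divisors of 96: 1, 2, 3, 4, 6, 8, 12, 16, 24, 32, 48, 96.
Compute 83^d (mod 97) for the divisors d until we hit 1:
83^1 ≡ 83 (mod 97)
83^2 ≡ 2 (mod 97)
83^3 ≡ 69 (mod 97)
83^4 ≡ 4 (mod 97)
83^6 ≡ 8 (mod 97)
83^8 ≡ 16 (mod 97)
83^12 ≡ 64 (mod 97)
83^16 ≡ 62 (mod 97)
83^24 ≡ 22 (mod 97)
83^32 ≡ 61 (mod 97)
83^48 ≡ 96 (mod 97)
83^96 ≡ 1 (mod 97) ✓
So ord_97(83) = 96.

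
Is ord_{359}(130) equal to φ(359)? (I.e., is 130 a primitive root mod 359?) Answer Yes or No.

Yes

φ(359) = 359 − 1 = 358 = 2 · 179.
Test 130^(358/q) mod 359 for each prime factor q of 358:
130^179 ≡ 358 (mod 359)  [q = 2: ≢ 1 ✓]
130^2 ≡ 27 (mod 359)  [q = 179: ≢ 1 ✓]
All checks pass, so 130 has order 358 and is a primitive root modulo 359.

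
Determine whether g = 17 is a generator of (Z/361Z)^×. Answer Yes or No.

φ(361) = φ(19^2) = 19·(19−1) = 342 = 2 · 3^2 · 19.
It suffices to check that the order of 17 is not a proper divisor of 342: compute 17^(342/q) for q ∈ {2, 3, 19}.
17^171 ≡ 1 (mod 361)  [q = 2: ≡ 1 ✗]
17^114 ≡ 292 (mod 361)  [q = 3: ≢ 1 ✓]
17^18 ≡ 248 (mod 361)  [q = 19: ≢ 1 ✓]
Since 17^171 ≡ 1, the order of 17 divides 171 < 342, so 17 is not a primitive root.

No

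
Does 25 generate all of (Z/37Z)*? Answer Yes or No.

φ(37) = 37 − 1 = 36 = 2^2 · 3^2.
Test 25^(36/q) mod 37 for each prime factor q of 36:
25^18 ≡ 1 (mod 37)  [q = 2: ≡ 1 ✗]
25^12 ≡ 26 (mod 37)  [q = 3: ≢ 1 ✓]
The check at q = 2 fails, so 25 generates a proper subgroup.

No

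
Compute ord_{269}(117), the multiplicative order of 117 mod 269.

The order of 117 must divide φ(269) = 269 − 1 = 268 = 2^2 · 67.
Divisors of 268: 1, 2, 4, 67, 134, 268.
Test each divisor d:
117^1 ≡ 117 (mod 269)
117^2 ≡ 239 (mod 269)
117^4 ≡ 93 (mod 269)
117^67 ≡ 1 (mod 269) ✓
The smallest such exponent is 67, so the order of 117 is 67.

67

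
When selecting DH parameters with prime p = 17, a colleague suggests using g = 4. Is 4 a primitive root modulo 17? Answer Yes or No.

φ(17) = 17 − 1 = 16 = 2^4.
An element g generates (Z/17Z)^× iff g^(16/q) ≢ 1 (mod 17) for each prime q ∈ {2}.
4^8 ≡ 1 (mod 17)  [q = 2: ≡ 1 ✗]
Since 4^8 ≡ 1, the order of 4 divides 8 < 16, so 4 is not a primitive root.

No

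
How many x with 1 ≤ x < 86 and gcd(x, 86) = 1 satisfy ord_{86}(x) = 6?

2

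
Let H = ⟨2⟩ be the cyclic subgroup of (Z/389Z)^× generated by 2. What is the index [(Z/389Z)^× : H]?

1

By Lagrange's theorem, ord_389(2) divides φ(389) = 389 − 1 = 388 = 2^2 · 97.
Divisors of 388: 1, 2, 4, 97, 194, 388.
Evaluate successive powers at the divisors of 388:
2^1 ≡ 2 (mod 389)
2^2 ≡ 4 (mod 389)
2^4 ≡ 16 (mod 389)
2^97 ≡ 115 (mod 389)
2^194 ≡ 388 (mod 389)
2^388 ≡ 1 (mod 389) ✓
So ord_389(2) = 388, hence |⟨2⟩| = 388.
Index = |(Z/389Z)^×| / |⟨2⟩| = 388 / 388 = 1.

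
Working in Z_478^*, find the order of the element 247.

Since 247 ∈ (Z/478Z)^×, its order divides φ(478) = φ(2)·φ(239) = 1·238 = 238 = 2 · 7 · 17.
Divisors of 238: 1, 2, 7, 14, 17, 34, 119, 238.
Evaluate successive powers at the divisors of 238:
247^1 ≡ 247
247^2 ≡ 303
247^7 ≡ 405
247^14 ≡ 71
247^17 ≡ 263
247^34 ≡ 337
247^119 ≡ 1
Hence ord(247) = 119.

119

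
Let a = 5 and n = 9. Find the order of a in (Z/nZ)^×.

Since 5 ∈ (Z/9Z)^×, its order divides φ(9) = φ(3^2) = 3·(3−1) = 6 = 2 · 3.
Divisors of 6: 1, 2, 3, 6.
Compute 5^d (mod 9) for the divisors d until we hit 1:
5^1 ≡ 5
5^2 ≡ 7
5^3 ≡ 8
5^6 ≡ 1
Therefore the multiplicative order of 5 modulo 9 is 6.

6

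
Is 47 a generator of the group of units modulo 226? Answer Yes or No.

φ(226) = φ(2)·φ(113) = 1·112 = 112 = 2^4 · 7.
Test 47^(112/q) mod 226 for each prime factor q of 112:
47^56 ≡ 225 (mod 226)  [q = 2: ≢ 1 ✓]
47^16 ≡ 129 (mod 226)  [q = 7: ≢ 1 ✓]
Every test exponent gives a nontrivial residue, hence 47 generates the full group.

Yes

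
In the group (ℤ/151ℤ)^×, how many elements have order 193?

0

φ(151) = 151 − 1 = 150 = 2 · 3 · 5^2.
Since (Z/151Z)^× is cyclic of order 150, the number of elements of order d is φ(d) when d | 150 and 0 otherwise.
193 does not divide 150, so no element of (Z/151Z)^× has order 193.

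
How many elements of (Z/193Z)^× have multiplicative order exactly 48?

φ(193) = 193 − 1 = 192 = 2^6 · 3.
In a cyclic group of order 192, there are φ(d) elements of order d for each divisor d of 192, and zero for non-divisors.
48 = 2^4 · 3 divides 192, and φ(48) = 16.

16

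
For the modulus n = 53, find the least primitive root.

2

φ(53) = 53 − 1 = 52 = 2^2 · 13.
g is a primitive root iff g^(52/q) ≢ 1 (mod 53) for each prime q ∈ {2, 13}.
g = 2: 2^26 ≡ 52; 2^4 ≡ 16 — none is 1, so 2 is a primitive root.
The smallest primitive root modulo 53 is 2.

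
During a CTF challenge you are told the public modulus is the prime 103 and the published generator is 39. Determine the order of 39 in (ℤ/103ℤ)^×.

34

By Lagrange's theorem, ord_103(39) divides φ(103) = 103 − 1 = 102 = 2 · 3 · 17.
Divisors of 102: 1, 2, 3, 6, 17, 34, 51, 102.
Evaluate successive powers at the divisors of 102:
39^1 ≡ 39 (mod 103)
39^2 ≡ 79 (mod 103)
39^3 ≡ 94 (mod 103)
39^6 ≡ 81 (mod 103)
39^17 ≡ 102 (mod 103)
39^34 ≡ 1 (mod 103) ✓
Therefore the multiplicative order of 39 modulo 103 is 34.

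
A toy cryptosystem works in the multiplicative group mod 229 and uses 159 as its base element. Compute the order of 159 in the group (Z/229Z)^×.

By Lagrange's theorem, ord_229(159) divides φ(229) = 229 − 1 = 228 = 2^2 · 3 · 19.
Divisors of 228: 1, 2, 3, 4, 6, 12, 19, 38, 57, 76, 114, 228.
Test each divisor d:
159^1 ≡ 159
159^2 ≡ 91
159^3 ≡ 42
159^4 ≡ 37
159^6 ≡ 161
159^12 ≡ 44
159^19 ≡ 134
159^38 ≡ 94
159^57 ≡ 1
So ord_229(159) = 57.

57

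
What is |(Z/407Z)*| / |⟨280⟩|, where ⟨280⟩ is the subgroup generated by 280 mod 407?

Since 280 ∈ (Z/407Z)^×, its order divides φ(407) = φ(11·37) = (11−1)·(37−1) = 10·36 = 360 = 2^3 · 3^2 · 5.
Divisors of 360: 1, 2, 3, 4, 5, 6, 8, 9, 10, 12, 15, 18, 20, 24, 30, 36, 40, 45, 60, 72, 90, 120, 180, 360.
Compute 280^d (mod 407) for the divisors d until we hit 1:
280^1 ≡ 280 (mod 407)
280^2 ≡ 256 (mod 407)
280^3 ≡ 48 (mod 407)
280^4 ≡ 9 (mod 407)
280^5 ≡ 78 (mod 407)
280^6 ≡ 269 (mod 407)
280^8 ≡ 81 (mod 407)
280^9 ≡ 295 (mod 407)
280^10 ≡ 386 (mod 407)
280^12 ≡ 322 (mod 407)
280^15 ≡ 397 (mod 407)
280^18 ≡ 334 (mod 407)
280^20 ≡ 34 (mod 407)
280^24 ≡ 306 (mod 407)
280^30 ≡ 100 (mod 407)
280^36 ≡ 38 (mod 407)
280^40 ≡ 342 (mod 407)
280^45 ≡ 221 (mod 407)
280^60 ≡ 232 (mod 407)
280^72 ≡ 223 (mod 407)
280^90 ≡ 1 (mod 407) ✓
So ord_407(280) = 90, hence |⟨280⟩| = 90.
[(Z/407Z)^× : ⟨280⟩] = 360/90 = 4.

4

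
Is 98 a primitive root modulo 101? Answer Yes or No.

Yes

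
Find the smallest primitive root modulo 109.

φ(109) = 109 − 1 = 108 = 2^2 · 3^3.
g is a primitive root iff g^(108/q) ≢ 1 (mod 109) for each prime q ∈ {2, 3}.
g = 2: 2^54 ≡ 108; 2^36 ≡ 1 — hits 1, so not a primitive root.
g = 3: 3^54 ≡ 1 — hits 1, so not a primitive root.
g = 4: 4^54 ≡ 1 — hits 1, so not a primitive root.
g = 5: 5^54 ≡ 1 — hits 1, so not a primitive root.
g = 6: 6^54 ≡ 108; 6^36 ≡ 63 — none is 1, so 6 is a primitive root.
Hence the least primitive root of 109 is 6.

6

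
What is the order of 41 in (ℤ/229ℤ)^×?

228

The order of 41 must divide φ(229) = 229 − 1 = 228 = 2^2 · 3 · 19.
Divisors of 228: 1, 2, 3, 4, 6, 12, 19, 38, 57, 76, 114, 228.
Evaluate successive powers at the divisors of 228:
41^1 ≡ 41 (mod 229)
41^2 ≡ 78 (mod 229)
41^3 ≡ 221 (mod 229)
41^4 ≡ 130 (mod 229)
41^6 ≡ 64 (mod 229)
41^12 ≡ 203 (mod 229)
41^19 ≡ 18 (mod 229)
41^38 ≡ 95 (mod 229)
41^57 ≡ 107 (mod 229)
41^76 ≡ 94 (mod 229)
41^114 ≡ 228 (mod 229)
41^228 ≡ 1 (mod 229) ✓
Hence ord(41) = 228.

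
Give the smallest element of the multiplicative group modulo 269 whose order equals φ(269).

2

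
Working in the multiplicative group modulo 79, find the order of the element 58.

26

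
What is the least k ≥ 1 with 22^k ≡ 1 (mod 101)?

50

ord(22) | φ(101) = 101 − 1 = 100 = 2^2 · 5^2.
Divisors of 100: 1, 2, 4, 5, 10, 20, 25, 50, 100.
Evaluate successive powers at the divisors of 100:
22^1 ≡ 22 (mod 101)
22^2 ≡ 80 (mod 101)
22^4 ≡ 37 (mod 101)
22^5 ≡ 6 (mod 101)
22^10 ≡ 36 (mod 101)
22^20 ≡ 84 (mod 101)
22^25 ≡ 100 (mod 101)
22^50 ≡ 1 (mod 101) ✓
The smallest such exponent is 50, so the order of 22 is 50.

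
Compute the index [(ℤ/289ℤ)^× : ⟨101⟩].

8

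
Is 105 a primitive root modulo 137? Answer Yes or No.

φ(137) = 137 − 1 = 136 = 2^3 · 17.
Test 105^(136/q) mod 137 for each prime factor q of 136:
105^68 ≡ 1 (mod 137)  [q = 2: ≡ 1 ✗]
105^8 ≡ 73 (mod 137)  [q = 17: ≢ 1 ✓]
Since 105^68 ≡ 1, the order of 105 divides 68 < 136, so 105 is not a primitive root.

No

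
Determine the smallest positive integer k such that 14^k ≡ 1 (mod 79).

By Lagrange's theorem, ord_79(14) divides φ(79) = 79 − 1 = 78 = 2 · 3 · 13.
Divisors of 78: 1, 2, 3, 6, 13, 26, 39, 78.
Check 14^d mod 79 for each divisor in increasing order:
14^1 ≡ 14 (mod 79)
14^2 ≡ 38 (mod 79)
14^3 ≡ 58 (mod 79)
14^6 ≡ 46 (mod 79)
14^13 ≡ 78 (mod 79)
14^26 ≡ 1 (mod 79) ✓
So ord_79(14) = 26.

26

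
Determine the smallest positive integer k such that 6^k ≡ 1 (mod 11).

10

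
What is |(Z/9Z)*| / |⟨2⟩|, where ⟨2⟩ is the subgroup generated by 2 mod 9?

1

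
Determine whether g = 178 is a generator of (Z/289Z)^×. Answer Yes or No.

No

φ(289) = φ(17^2) = 17·(17−1) = 272 = 2^4 · 17.
Test 178^(272/q) mod 289 for each prime factor q of 272:
178^136 ≡ 1 (mod 289)  [q = 2: ≡ 1 ✗]
178^16 ≡ 137 (mod 289)  [q = 17: ≢ 1 ✓]
178^136 ≡ 1 shows ord(178) | 136, strictly less than φ(289); not a primitive root.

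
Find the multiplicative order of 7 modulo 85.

16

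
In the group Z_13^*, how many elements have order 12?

φ(13) = 13 − 1 = 12 = 2^2 · 3.
(Z/13Z)^× is cyclic (|G| = 12); a cyclic group of order m has exactly φ(d) elements of each order d | m, and none otherwise.
12 = 2^2 · 3 divides 12, and φ(12) = 4.

4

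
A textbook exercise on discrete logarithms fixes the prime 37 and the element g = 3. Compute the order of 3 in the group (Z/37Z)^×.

18

By Lagrange's theorem, ord_37(3) divides φ(37) = 37 − 1 = 36 = 2^2 · 3^2.
Divisors of 36: 1, 2, 3, 4, 6, 9, 12, 18, 36.
Check 3^d mod 37 for each divisor in increasing order:
3^1 ≡ 3 (mod 37)
3^2 ≡ 9 (mod 37)
3^3 ≡ 27 (mod 37)
3^4 ≡ 7 (mod 37)
3^6 ≡ 26 (mod 37)
3^9 ≡ 36 (mod 37)
3^12 ≡ 10 (mod 37)
3^18 ≡ 1 (mod 37) ✓
So ord_37(3) = 18.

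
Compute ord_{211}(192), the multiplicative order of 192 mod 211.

30

ord(192) | φ(211) = 211 − 1 = 210 = 2 · 3 · 5 · 7.
Divisors of 210: 1, 2, 3, 5, 6, 7, 10, 14, 15, 21, 30, 35, 42, 70, 105, 210.
Evaluate successive powers at the divisors of 210:
192^1 ≡ 192
192^2 ≡ 150
192^3 ≡ 104
192^5 ≡ 197
192^6 ≡ 55
192^7 ≡ 10
192^10 ≡ 196
192^14 ≡ 100
192^15 ≡ 210
192^21 ≡ 156
192^30 ≡ 1
Therefore the multiplicative order of 192 modulo 211 is 30.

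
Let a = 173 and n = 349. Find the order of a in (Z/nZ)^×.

By Lagrange's theorem, ord_349(173) divides φ(349) = 349 − 1 = 348 = 2^2 · 3 · 29.
Divisors of 348: 1, 2, 3, 4, 6, 12, 29, 58, 87, 116, 174, 348.
Evaluate successive powers at the divisors of 348:
173^1 ≡ 173 (mod 349)
173^2 ≡ 264 (mod 349)
173^3 ≡ 302 (mod 349)
173^4 ≡ 245 (mod 349)
173^6 ≡ 115 (mod 349)
173^12 ≡ 312 (mod 349)
173^29 ≡ 325 (mod 349)
173^58 ≡ 227 (mod 349)
173^87 ≡ 136 (mod 349)
173^116 ≡ 226 (mod 349)
173^174 ≡ 348 (mod 349)
173^348 ≡ 1 (mod 349) ✓
The smallest such exponent is 348, so the order of 173 is 348.

348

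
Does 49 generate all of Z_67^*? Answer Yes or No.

No

φ(67) = 67 − 1 = 66 = 2 · 3 · 11.
An element g generates (Z/67Z)^× iff g^(66/q) ≢ 1 (mod 67) for each prime q ∈ {2, 3, 11}.
49^33 ≡ 1 (mod 67)  [q = 2: ≡ 1 ✗]
49^22 ≡ 37 (mod 67)  [q = 3: ≢ 1 ✓]
49^6 ≡ 9 (mod 67)  [q = 11: ≢ 1 ✓]
49^33 ≡ 1 shows ord(49) | 33, strictly less than φ(67); not a primitive root.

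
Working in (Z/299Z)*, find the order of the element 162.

ord(162) | φ(299) = φ(13·23) = (13−1)·(23−1) = 12·22 = 264 = 2^3 · 3 · 11.
Divisors of 264: 1, 2, 3, 4, 6, 8, 11, 12, 22, 24, 33, 44, 66, 88, 132, 264.
Check 162^d mod 299 for each divisor in increasing order:
162^1 ≡ 162 (mod 299)
162^2 ≡ 231 (mod 299)
162^3 ≡ 47 (mod 299)
162^4 ≡ 139 (mod 299)
162^6 ≡ 116 (mod 299)
162^8 ≡ 185 (mod 299)
162^11 ≡ 24 (mod 299)
162^12 ≡ 1 (mod 299) ✓
Hence ord(162) = 12.

12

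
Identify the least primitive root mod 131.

φ(131) = 131 − 1 = 130 = 2 · 5 · 13.
g is a primitive root iff g^(130/q) ≢ 1 (mod 131) for each prime q ∈ {2, 5, 13}.
g = 2: 2^65 ≡ 130; 2^26 ≡ 53; 2^10 ≡ 107 — none is 1, so 2 is a primitive root.
The smallest primitive root modulo 131 is 2.

2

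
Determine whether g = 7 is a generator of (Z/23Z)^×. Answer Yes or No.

Yes

φ(23) = 23 − 1 = 22 = 2 · 11.
An element g generates (Z/23Z)^× iff g^(22/q) ≢ 1 (mod 23) for each prime q ∈ {2, 11}.
7^11 ≡ 22 (mod 23)  [q = 2: ≢ 1 ✓]
7^2 ≡ 3 (mod 23)  [q = 11: ≢ 1 ✓]
None equal 1, so ord_23(7) = 22: 7 is a primitive root.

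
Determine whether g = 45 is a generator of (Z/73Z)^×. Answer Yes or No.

Yes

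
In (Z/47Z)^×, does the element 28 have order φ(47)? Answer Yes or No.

No

φ(47) = 47 − 1 = 46 = 2 · 23.
28 is a primitive root mod 47 iff 28^(φ(47)/q) ≢ 1 for every prime q | φ(47), i.e. q ∈ {2, 23}.
28^23 ≡ 1 (mod 47)  [q = 2: ≡ 1 ✗]
28^2 ≡ 32 (mod 47)  [q = 23: ≢ 1 ✓]
The check at q = 2 fails, so 28 generates a proper subgroup.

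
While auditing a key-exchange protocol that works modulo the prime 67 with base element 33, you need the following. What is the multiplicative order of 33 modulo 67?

33

Since 33 ∈ (Z/67Z)^×, its order divides φ(67) = 67 − 1 = 66 = 2 · 3 · 11.
Divisors of 66: 1, 2, 3, 6, 11, 22, 33, 66.
Check 33^d mod 67 for each divisor in increasing order:
33^1 ≡ 33 (mod 67)
33^2 ≡ 17 (mod 67)
33^3 ≡ 25 (mod 67)
33^6 ≡ 22 (mod 67)
33^11 ≡ 37 (mod 67)
33^22 ≡ 29 (mod 67)
33^33 ≡ 1 (mod 67) ✓
Hence ord(33) = 33.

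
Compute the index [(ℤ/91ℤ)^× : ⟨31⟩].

6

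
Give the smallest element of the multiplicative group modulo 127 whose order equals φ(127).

φ(127) = 127 − 1 = 126 = 2 · 3^2 · 7.
g is a primitive root iff g^(126/q) ≢ 1 (mod 127) for each prime q ∈ {2, 3, 7}.
g = 2: 2^63 ≡ 1 — hits 1, so not a primitive root.
g = 3: 3^63 ≡ 126; 3^42 ≡ 107; 3^18 ≡ 4 — none is 1, so 3 is a primitive root.
Hence the least primitive root of 127 is 3.

3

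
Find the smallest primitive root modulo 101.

2

φ(101) = 101 − 1 = 100 = 2^2 · 5^2.
g is a primitive root iff g^(100/q) ≢ 1 (mod 101) for each prime q ∈ {2, 5}.
g = 2: 2^50 ≡ 100; 2^20 ≡ 95 — none is 1, so 2 is a primitive root.
So 2 is the smallest generator of (Z/101Z)^×.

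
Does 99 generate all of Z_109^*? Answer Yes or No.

Yes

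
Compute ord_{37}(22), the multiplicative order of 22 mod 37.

36

The order of 22 must divide φ(37) = 37 − 1 = 36 = 2^2 · 3^2.
Divisors of 36: 1, 2, 3, 4, 6, 9, 12, 18, 36.
Compute 22^d (mod 37) for the divisors d until we hit 1:
22^1 ≡ 22
22^2 ≡ 3
22^3 ≡ 29
22^4 ≡ 9
22^6 ≡ 27
22^9 ≡ 6
22^12 ≡ 26
22^18 ≡ 36
22^36 ≡ 1
Hence ord(22) = 36.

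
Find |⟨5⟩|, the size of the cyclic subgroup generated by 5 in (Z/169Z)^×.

ord(5) | φ(169) = φ(13^2) = 13·(13−1) = 156 = 2^2 · 3 · 13.
Divisors of 156: 1, 2, 3, 4, 6, 12, 13, 26, 39, 52, 78, 156.
Test each divisor d:
5^1 ≡ 5 (mod 169)
5^2 ≡ 25 (mod 169)
5^3 ≡ 125 (mod 169)
5^4 ≡ 118 (mod 169)
5^6 ≡ 77 (mod 169)
5^12 ≡ 14 (mod 169)
5^13 ≡ 70 (mod 169)
5^26 ≡ 168 (mod 169)
5^39 ≡ 99 (mod 169)
5^52 ≡ 1 (mod 169) ✓
So ord_169(5) = 52.

52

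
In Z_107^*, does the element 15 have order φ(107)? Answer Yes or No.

Yes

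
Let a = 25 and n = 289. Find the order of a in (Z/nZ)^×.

By Lagrange's theorem, ord_289(25) divides φ(289) = φ(17^2) = 17·(17−1) = 272 = 2^4 · 17.
Divisors of 272: 1, 2, 4, 8, 16, 17, 34, 68, 136, 272.
Evaluate successive powers at the divisors of 272:
25^1 ≡ 25 (mod 289)
25^2 ≡ 47 (mod 289)
25^4 ≡ 186 (mod 289)
25^8 ≡ 205 (mod 289)
25^16 ≡ 120 (mod 289)
25^17 ≡ 110 (mod 289)
25^34 ≡ 251 (mod 289)
25^68 ≡ 288 (mod 289)
25^136 ≡ 1 (mod 289) ✓
Therefore the multiplicative order of 25 modulo 289 is 136.

136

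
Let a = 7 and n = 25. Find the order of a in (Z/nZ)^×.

4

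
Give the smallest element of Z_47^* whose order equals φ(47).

5

φ(47) = 47 − 1 = 46 = 2 · 23.
Test candidates g = 2, 3, … against the prime factors q ∈ {2, 23} of φ(47): g is a generator iff g^(46/q) ≢ 1 for every such q.
g = 2: 2^23 ≡ 1 — hits 1, so not a primitive root.
g = 3: 3^23 ≡ 1 — hits 1, so not a primitive root.
g = 4: 4^23 ≡ 1 — hits 1, so not a primitive root.
g = 5: 5^23 ≡ 46; 5^2 ≡ 25 — none is 1, so 5 is a primitive root.
So 5 is the smallest generator of (Z/47Z)^×.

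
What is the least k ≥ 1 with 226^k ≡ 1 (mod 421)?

ord(226) | φ(421) = 421 − 1 = 420 = 2^2 · 3 · 5 · 7.
Divisors of 420: 1, 2, 3, 4, 5, 6, 7, 10, 12, 14, 15, 20, 21, 28, 30, 35, 42, 60, 70, 84, 105, 140, 210, 420.
Evaluate successive powers at the divisors of 420:
226^1 ≡ 226 (mod 421)
226^2 ≡ 135 (mod 421)
226^3 ≡ 198 (mod 421)
226^4 ≡ 122 (mod 421)
226^5 ≡ 207 (mod 421)
226^6 ≡ 51 (mod 421)
226^7 ≡ 159 (mod 421)
226^10 ≡ 328 (mod 421)
226^12 ≡ 75 (mod 421)
226^14 ≡ 21 (mod 421)
226^15 ≡ 115 (mod 421)
226^20 ≡ 229 (mod 421)
226^21 ≡ 392 (mod 421)
226^28 ≡ 20 (mod 421)
226^30 ≡ 174 (mod 421)
226^35 ≡ 233 (mod 421)
226^42 ≡ 420 (mod 421)
226^60 ≡ 385 (mod 421)
226^70 ≡ 401 (mod 421)
226^84 ≡ 1 (mod 421) ✓
Therefore the multiplicative order of 226 modulo 421 is 84.

84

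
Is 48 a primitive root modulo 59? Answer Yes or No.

No

φ(59) = 59 − 1 = 58 = 2 · 29.
It suffices to check that the order of 48 is not a proper divisor of 58: compute 48^(58/q) for q ∈ {2, 29}.
48^29 ≡ 1 (mod 59)  [q = 2: ≡ 1 ✗]
48^2 ≡ 3 (mod 59)  [q = 29: ≢ 1 ✓]
The check at q = 2 fails, so 48 generates a proper subgroup.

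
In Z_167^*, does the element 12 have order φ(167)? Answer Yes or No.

φ(167) = 167 − 1 = 166 = 2 · 83.
12 is a primitive root mod 167 iff 12^(φ(167)/q) ≢ 1 for every prime q | φ(167), i.e. q ∈ {2, 83}.
12^83 ≡ 1 (mod 167)  [q = 2: ≡ 1 ✗]
12^2 ≡ 144 (mod 167)  [q = 83: ≢ 1 ✓]
Since 12^83 ≡ 1, the order of 12 divides 83 < 166, so 12 is not a primitive root.

No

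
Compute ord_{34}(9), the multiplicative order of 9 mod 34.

ord(9) | φ(34) = φ(2)·φ(17) = 1·16 = 16 = 2^4.
Divisors of 16: 1, 2, 4, 8, 16.
Evaluate successive powers at the divisors of 16:
9^1 ≡ 9 (mod 34)
9^2 ≡ 13 (mod 34)
9^4 ≡ 33 (mod 34)
9^8 ≡ 1 (mod 34) ✓
So ord_34(9) = 8.

8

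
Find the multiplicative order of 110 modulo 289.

8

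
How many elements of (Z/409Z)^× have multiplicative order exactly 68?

φ(409) = 409 − 1 = 408 = 2^3 · 3 · 17.
In a cyclic group of order 408, there are φ(d) elements of order d for each divisor d of 408, and zero for non-divisors.
68 = 2^2 · 17 divides 408, and φ(68) = 32.

32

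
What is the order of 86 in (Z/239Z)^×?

238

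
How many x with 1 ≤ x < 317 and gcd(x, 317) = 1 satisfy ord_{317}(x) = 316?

156

φ(317) = 317 − 1 = 316 = 2^2 · 79.
(Z/317Z)^× is cyclic (|G| = 316); a cyclic group of order m has exactly φ(d) elements of each order d | m, and none otherwise.
316 = 2^2 · 79 divides 316, and φ(316) = 156.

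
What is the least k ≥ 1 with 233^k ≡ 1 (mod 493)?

Since 233 ∈ (Z/493Z)^×, its order divides φ(493) = φ(17·29) = (17−1)·(29−1) = 16·28 = 448 = 2^6 · 7.
Divisors of 448: 1, 2, 4, 7, 8, 14, 16, 28, 32, 56, 64, 112, 224, 448.
Test each divisor d:
233^1 ≡ 233 (mod 493)
233^2 ≡ 59 (mod 493)
233^4 ≡ 30 (mod 493)
233^7 ≡ 262 (mod 493)
233^8 ≡ 407 (mod 493)
233^14 ≡ 117 (mod 493)
233^16 ≡ 1 (mod 493) ✓
Hence ord(233) = 16.

16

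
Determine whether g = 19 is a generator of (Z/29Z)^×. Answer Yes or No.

Yes

φ(29) = 29 − 1 = 28 = 2^2 · 7.
An element g generates (Z/29Z)^× iff g^(28/q) ≢ 1 (mod 29) for each prime q ∈ {2, 7}.
19^14 ≡ 28 (mod 29)  [q = 2: ≢ 1 ✓]
19^4 ≡ 24 (mod 29)  [q = 7: ≢ 1 ✓]
None equal 1, so ord_29(19) = 28: 19 is a primitive root.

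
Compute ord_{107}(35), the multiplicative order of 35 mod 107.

53

Since 35 ∈ (Z/107Z)^×, its order divides φ(107) = 107 − 1 = 106 = 2 · 53.
Divisors of 106: 1, 2, 53, 106.
Evaluate successive powers at the divisors of 106:
35^1 ≡ 35 (mod 107)
35^2 ≡ 48 (mod 107)
35^53 ≡ 1 (mod 107) ✓
The smallest such exponent is 53, so the order of 35 is 53.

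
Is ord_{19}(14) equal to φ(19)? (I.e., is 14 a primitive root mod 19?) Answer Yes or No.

Yes

φ(19) = 19 − 1 = 18 = 2 · 3^2.
An element g generates (Z/19Z)^× iff g^(18/q) ≢ 1 (mod 19) for each prime q ∈ {2, 3}.
14^9 ≡ 18 (mod 19)  [q = 2: ≢ 1 ✓]
14^6 ≡ 7 (mod 19)  [q = 3: ≢ 1 ✓]
None equal 1, so ord_19(14) = 18: 14 is a primitive root.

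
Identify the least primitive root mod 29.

2

φ(29) = 29 − 1 = 28 = 2^2 · 7.
g is a primitive root iff g^(28/q) ≢ 1 (mod 29) for each prime q ∈ {2, 7}.
g = 2: 2^14 ≡ 28; 2^4 ≡ 16 — none is 1, so 2 is a primitive root.
So 2 is the smallest generator of (Z/29Z)^×.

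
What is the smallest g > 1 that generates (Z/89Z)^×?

3

φ(89) = 89 − 1 = 88 = 2^3 · 11.
g is a primitive root iff g^(88/q) ≢ 1 (mod 89) for each prime q ∈ {2, 11}.
g = 2: 2^44 ≡ 1 — hits 1, so not a primitive root.
g = 3: 3^44 ≡ 88; 3^8 ≡ 64 — none is 1, so 3 is a primitive root.
So 3 is the smallest generator of (Z/89Z)^×.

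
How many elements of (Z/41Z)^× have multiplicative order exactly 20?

8

φ(41) = 41 − 1 = 40 = 2^3 · 5.
In a cyclic group of order 40, there are φ(d) elements of order d for each divisor d of 40, and zero for non-divisors.
20 = 2^2 · 5 divides 40, and φ(20) = 8.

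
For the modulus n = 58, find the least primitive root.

φ(58) = φ(2)·φ(29) = 1·28 = 28 = 2^2 · 7.
g is a primitive root iff g^(28/q) ≢ 1 (mod 58) for each prime q ∈ {2, 7}.
g = 2: gcd(2, 58) = 2 > 1, not a unit — skip.
g = 3: 3^14 ≡ 57; 3^4 ≡ 23 — none is 1, so 3 is a primitive root.
So 3 is the smallest generator of (Z/58Z)^×.

3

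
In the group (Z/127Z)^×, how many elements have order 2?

1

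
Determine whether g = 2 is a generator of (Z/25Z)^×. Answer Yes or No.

φ(25) = φ(5^2) = 5·(5−1) = 20 = 2^2 · 5.
Test 2^(20/q) mod 25 for each prime factor q of 20:
2^10 ≡ 24 (mod 25)  [q = 2: ≢ 1 ✓]
2^4 ≡ 16 (mod 25)  [q = 5: ≢ 1 ✓]
None equal 1, so ord_25(2) = 20: 2 is a primitive root.

Yes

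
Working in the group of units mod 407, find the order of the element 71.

The order of 71 must divide φ(407) = φ(11·37) = (11−1)·(37−1) = 10·36 = 360 = 2^3 · 3^2 · 5.
Divisors of 360: 1, 2, 3, 4, 5, 6, 8, 9, 10, 12, 15, 18, 20, 24, 30, 36, 40, 45, 60, 72, 90, 120, 180, 360.
Check 71^d mod 407 for each divisor in increasing order:
71^1 ≡ 71 (mod 407)
71^2 ≡ 157 (mod 407)
71^3 ≡ 158 (mod 407)
71^4 ≡ 229 (mod 407)
71^5 ≡ 386 (mod 407)
71^6 ≡ 137 (mod 407)
71^8 ≡ 345 (mod 407)
71^9 ≡ 75 (mod 407)
71^10 ≡ 34 (mod 407)
71^12 ≡ 47 (mod 407)
71^15 ≡ 100 (mod 407)
71^18 ≡ 334 (mod 407)
71^20 ≡ 342 (mod 407)
71^24 ≡ 174 (mod 407)
71^30 ≡ 232 (mod 407)
71^36 ≡ 38 (mod 407)
71^40 ≡ 155 (mod 407)
71^45 ≡ 1 (mod 407) ✓
Therefore the multiplicative order of 71 modulo 407 is 45.

45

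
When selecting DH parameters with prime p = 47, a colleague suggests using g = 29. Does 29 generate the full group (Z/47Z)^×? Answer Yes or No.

Yes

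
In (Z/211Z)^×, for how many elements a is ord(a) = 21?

φ(211) = 211 − 1 = 210 = 2 · 3 · 5 · 7.
Since (Z/211Z)^× is cyclic of order 210, the number of elements of order d is φ(d) when d | 210 and 0 otherwise.
21 = 3 · 7 divides 210, and φ(21) = 12.

12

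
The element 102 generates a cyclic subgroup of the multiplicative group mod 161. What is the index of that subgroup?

Since 102 ∈ (Z/161Z)^×, its order divides φ(161) = φ(7·23) = (7−1)·(23−1) = 6·22 = 132 = 2^2 · 3 · 11.
Divisors of 132: 1, 2, 3, 4, 6, 11, 12, 22, 33, 44, 66, 132.
Evaluate successive powers at the divisors of 132:
102^1 ≡ 102
102^2 ≡ 100
102^3 ≡ 57
102^4 ≡ 18
102^6 ≡ 29
102^11 ≡ 114
102^12 ≡ 36
102^22 ≡ 116
102^33 ≡ 22
102^44 ≡ 93
102^66 ≡ 1
Thus |⟨102⟩| = ord(102) = 66.
The index is φ(161) / ord(102) = 132 / 66 = 2.

2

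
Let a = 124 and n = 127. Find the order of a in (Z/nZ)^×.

63

By Lagrange's theorem, ord_127(124) divides φ(127) = 127 − 1 = 126 = 2 · 3^2 · 7.
Divisors of 126: 1, 2, 3, 6, 7, 9, 14, 18, 21, 42, 63, 126.
Compute 124^d (mod 127) for the divisors d until we hit 1:
124^1 ≡ 124
124^2 ≡ 9
124^3 ≡ 100
124^6 ≡ 94
124^7 ≡ 99
124^9 ≡ 2
124^14 ≡ 22
124^18 ≡ 4
124^21 ≡ 19
124^42 ≡ 107
124^63 ≡ 1
The smallest such exponent is 63, so the order of 124 is 63.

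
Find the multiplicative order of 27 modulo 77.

The order of 27 must divide φ(77) = φ(7·11) = (7−1)·(11−1) = 6·10 = 60 = 2^2 · 3 · 5.
Divisors of 60: 1, 2, 3, 4, 5, 6, 10, 12, 15, 20, 30, 60.
Compute 27^d (mod 77) for the divisors d until we hit 1:
27^1 ≡ 27 (mod 77)
27^2 ≡ 36 (mod 77)
27^3 ≡ 48 (mod 77)
27^4 ≡ 64 (mod 77)
27^5 ≡ 34 (mod 77)
27^6 ≡ 71 (mod 77)
27^10 ≡ 1 (mod 77) ✓
So ord_77(27) = 10.

10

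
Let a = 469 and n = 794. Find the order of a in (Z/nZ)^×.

396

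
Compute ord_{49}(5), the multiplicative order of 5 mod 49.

ord(5) | φ(49) = φ(7^2) = 7·(7−1) = 42 = 2 · 3 · 7.
Divisors of 42: 1, 2, 3, 6, 7, 14, 21, 42.
Check 5^d mod 49 for each divisor in increasing order:
5^1 ≡ 5 (mod 49)
5^2 ≡ 25 (mod 49)
5^3 ≡ 27 (mod 49)
5^6 ≡ 43 (mod 49)
5^7 ≡ 19 (mod 49)
5^14 ≡ 18 (mod 49)
5^21 ≡ 48 (mod 49)
5^42 ≡ 1 (mod 49) ✓
So ord_49(5) = 42.

42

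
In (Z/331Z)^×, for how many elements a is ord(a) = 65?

0

φ(331) = 331 − 1 = 330 = 2 · 3 · 5 · 11.
In a cyclic group of order 330, there are φ(d) elements of order d for each divisor d of 330, and zero for non-divisors.
65 does not divide 330, so no element of (Z/331Z)^× has order 65.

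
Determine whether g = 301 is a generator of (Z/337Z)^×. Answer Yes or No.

φ(337) = 337 − 1 = 336 = 2^4 · 3 · 7.
Test 301^(336/q) mod 337 for each prime factor q of 336:
301^168 ≡ 1 (mod 337)  [q = 2: ≡ 1 ✗]
301^112 ≡ 1 (mod 337)  [q = 3: ≡ 1 ✗]
301^48 ≡ 79 (mod 337)  [q = 7: ≢ 1 ✓]
The check at q = 2 fails, so 301 generates a proper subgroup.

No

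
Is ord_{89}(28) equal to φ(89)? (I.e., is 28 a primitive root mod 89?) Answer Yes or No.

φ(89) = 89 − 1 = 88 = 2^3 · 11.
An element g generates (Z/89Z)^× iff g^(88/q) ≢ 1 (mod 89) for each prime q ∈ {2, 11}.
28^44 ≡ 88 (mod 89)  [q = 2: ≢ 1 ✓]
28^8 ≡ 39 (mod 89)  [q = 11: ≢ 1 ✓]
All checks pass, so 28 has order 88 and is a primitive root modulo 89.

Yes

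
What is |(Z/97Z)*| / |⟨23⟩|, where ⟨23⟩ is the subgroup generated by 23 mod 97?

1

The order of 23 must divide φ(97) = 97 − 1 = 96 = 2^5 · 3.
Divisors of 96: 1, 2, 3, 4, 6, 8, 12, 16, 24, 32, 48, 96.
Evaluate successive powers at the divisors of 96:
23^1 ≡ 23 (mod 97)
23^2 ≡ 44 (mod 97)
23^3 ≡ 42 (mod 97)
23^4 ≡ 93 (mod 97)
23^6 ≡ 18 (mod 97)
23^8 ≡ 16 (mod 97)
23^12 ≡ 33 (mod 97)
23^16 ≡ 62 (mod 97)
23^24 ≡ 22 (mod 97)
23^32 ≡ 61 (mod 97)
23^48 ≡ 96 (mod 97)
23^96 ≡ 1 (mod 97) ✓
Thus |⟨23⟩| = ord(23) = 96.
Index = |(Z/97Z)^×| / |⟨23⟩| = 96 / 96 = 1.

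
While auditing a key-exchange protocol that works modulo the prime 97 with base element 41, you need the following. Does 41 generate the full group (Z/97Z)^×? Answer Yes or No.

Yes

φ(97) = 97 − 1 = 96 = 2^5 · 3.
An element g generates (Z/97Z)^× iff g^(96/q) ≢ 1 (mod 97) for each prime q ∈ {2, 3}.
41^48 ≡ 96 (mod 97)  [q = 2: ≢ 1 ✓]
41^32 ≡ 35 (mod 97)  [q = 3: ≢ 1 ✓]
Every test exponent gives a nontrivial residue, hence 41 generates the full group.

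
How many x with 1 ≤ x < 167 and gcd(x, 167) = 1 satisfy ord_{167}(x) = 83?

82

φ(167) = 167 − 1 = 166 = 2 · 83.
In a cyclic group of order 166, there are φ(d) elements of order d for each divisor d of 166, and zero for non-divisors.
83 | 166, and φ(83) = 83 − 1 = 82.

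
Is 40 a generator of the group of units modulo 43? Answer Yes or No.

No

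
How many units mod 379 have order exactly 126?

36

φ(379) = 379 − 1 = 378 = 2 · 3^3 · 7.
In a cyclic group of order 378, there are φ(d) elements of order d for each divisor d of 378, and zero for non-divisors.
126 = 2 · 3^2 · 7 divides 378, and φ(126) = 36.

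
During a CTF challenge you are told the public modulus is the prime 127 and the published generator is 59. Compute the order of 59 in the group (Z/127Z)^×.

Since 59 ∈ (Z/127Z)^×, its order divides φ(127) = 127 − 1 = 126 = 2 · 3^2 · 7.
Divisors of 126: 1, 2, 3, 6, 7, 9, 14, 18, 21, 42, 63, 126.
Compute 59^d (mod 127) for the divisors d until we hit 1:
59^1 ≡ 59 (mod 127)
59^2 ≡ 52 (mod 127)
59^3 ≡ 20 (mod 127)
59^6 ≡ 19 (mod 127)
59^7 ≡ 105 (mod 127)
59^9 ≡ 126 (mod 127)
59^14 ≡ 103 (mod 127)
59^18 ≡ 1 (mod 127) ✓
So ord_127(59) = 18.

18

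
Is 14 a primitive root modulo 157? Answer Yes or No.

No

φ(157) = 157 − 1 = 156 = 2^2 · 3 · 13.
14 is a primitive root mod 157 iff 14^(φ(157)/q) ≢ 1 for every prime q | φ(157), i.e. q ∈ {2, 3, 13}.
14^78 ≡ 1 (mod 157)  [q = 2: ≡ 1 ✗]
14^52 ≡ 1 (mod 157)  [q = 3: ≡ 1 ✗]
14^12 ≡ 101 (mod 157)  [q = 13: ≢ 1 ✓]
Since 14^78 ≡ 1, the order of 14 divides 78 < 156, so 14 is not a primitive root.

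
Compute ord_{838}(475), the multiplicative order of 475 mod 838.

The order of 475 must divide φ(838) = φ(2)·φ(419) = 1·418 = 418 = 2 · 11 · 19.
Divisors of 418: 1, 2, 11, 19, 22, 38, 209, 418.
Test each divisor d:
475^1 ≡ 475
475^2 ≡ 203
475^11 ≡ 211
475^19 ≡ 779
475^22 ≡ 107
475^38 ≡ 129
475^209 ≡ 837
475^418 ≡ 1
Hence ord(475) = 418.

418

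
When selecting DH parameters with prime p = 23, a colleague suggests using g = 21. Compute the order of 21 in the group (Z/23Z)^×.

22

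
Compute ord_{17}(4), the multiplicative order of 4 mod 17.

4

By Lagrange's theorem, ord_17(4) divides φ(17) = 17 − 1 = 16 = 2^4.
Divisors of 16: 1, 2, 4, 8, 16.
Test each divisor d:
4^1 ≡ 4 (mod 17)
4^2 ≡ 16 (mod 17)
4^4 ≡ 1 (mod 17) ✓
Therefore the multiplicative order of 4 modulo 17 is 4.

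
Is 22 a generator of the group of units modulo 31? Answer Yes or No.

φ(31) = 31 − 1 = 30 = 2 · 3 · 5.
An element g generates (Z/31Z)^× iff g^(30/q) ≢ 1 (mod 31) for each prime q ∈ {2, 3, 5}.
22^15 ≡ 30 (mod 31)  [q = 2: ≢ 1 ✓]
22^10 ≡ 5 (mod 31)  [q = 3: ≢ 1 ✓]
22^6 ≡ 8 (mod 31)  [q = 5: ≢ 1 ✓]
Every test exponent gives a nontrivial residue, hence 22 generates the full group.

Yes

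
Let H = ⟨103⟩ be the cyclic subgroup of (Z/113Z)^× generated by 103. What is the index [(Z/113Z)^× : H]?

By Lagrange's theorem, ord_113(103) divides φ(113) = 113 − 1 = 112 = 2^4 · 7.
Divisors of 112: 1, 2, 4, 7, 8, 14, 16, 28, 56, 112.
Compute 103^d (mod 113) for the divisors d until we hit 1:
103^1 ≡ 103 (mod 113)
103^2 ≡ 100 (mod 113)
103^4 ≡ 56 (mod 113)
103^7 ≡ 48 (mod 113)
103^8 ≡ 85 (mod 113)
103^14 ≡ 44 (mod 113)
103^16 ≡ 106 (mod 113)
103^28 ≡ 15 (mod 113)
103^56 ≡ 112 (mod 113)
103^112 ≡ 1 (mod 113) ✓
So ord_113(103) = 112, hence |⟨103⟩| = 112.
[(Z/113Z)^× : ⟨103⟩] = 112/112 = 1.

1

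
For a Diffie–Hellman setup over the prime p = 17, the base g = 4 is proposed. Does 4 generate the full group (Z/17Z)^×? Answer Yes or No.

No

φ(17) = 17 − 1 = 16 = 2^4.
It suffices to check that the order of 4 is not a proper divisor of 16: compute 4^(16/q) for q ∈ {2}.
4^8 ≡ 1 (mod 17)  [q = 2: ≡ 1 ✗]
The check at q = 2 fails, so 4 generates a proper subgroup.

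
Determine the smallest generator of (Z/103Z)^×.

5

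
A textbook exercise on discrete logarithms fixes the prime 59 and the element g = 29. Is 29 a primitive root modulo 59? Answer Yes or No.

φ(59) = 59 − 1 = 58 = 2 · 29.
It suffices to check that the order of 29 is not a proper divisor of 58: compute 29^(58/q) for q ∈ {2, 29}.
29^29 ≡ 1 (mod 59)  [q = 2: ≡ 1 ✗]
29^2 ≡ 15 (mod 59)  [q = 29: ≢ 1 ✓]
29^29 ≡ 1 shows ord(29) | 29, strictly less than φ(59); not a primitive root.

No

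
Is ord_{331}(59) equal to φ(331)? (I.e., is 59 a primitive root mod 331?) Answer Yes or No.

φ(331) = 331 − 1 = 330 = 2 · 3 · 5 · 11.
59 is a primitive root mod 331 iff 59^(φ(331)/q) ≢ 1 for every prime q | φ(331), i.e. q ∈ {2, 3, 5, 11}.
59^165 ≡ 330 (mod 331)  [q = 2: ≢ 1 ✓]
59^110 ≡ 31 (mod 331)  [q = 3: ≢ 1 ✓]
59^66 ≡ 323 (mod 331)  [q = 5: ≢ 1 ✓]
59^30 ≡ 74 (mod 331)  [q = 11: ≢ 1 ✓]
None equal 1, so ord_331(59) = 330: 59 is a primitive root.

Yes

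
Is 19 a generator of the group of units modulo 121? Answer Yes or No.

Yes

φ(121) = φ(11^2) = 11·(11−1) = 110 = 2 · 5 · 11.
It suffices to check that the order of 19 is not a proper divisor of 110: compute 19^(110/q) for q ∈ {2, 5, 11}.
19^55 ≡ 120 (mod 121)  [q = 2: ≢ 1 ✓]
19^22 ≡ 9 (mod 121)  [q = 5: ≢ 1 ✓]
19^10 ≡ 89 (mod 121)  [q = 11: ≢ 1 ✓]
None equal 1, so ord_121(19) = 110: 19 is a primitive root.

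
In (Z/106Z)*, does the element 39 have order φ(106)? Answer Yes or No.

Yes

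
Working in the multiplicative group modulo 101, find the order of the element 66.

By Lagrange's theorem, ord_101(66) divides φ(101) = 101 − 1 = 100 = 2^2 · 5^2.
Divisors of 100: 1, 2, 4, 5, 10, 20, 25, 50, 100.
Test each divisor d:
66^1 ≡ 66 (mod 101)
66^2 ≡ 13 (mod 101)
66^4 ≡ 68 (mod 101)
66^5 ≡ 44 (mod 101)
66^10 ≡ 17 (mod 101)
66^20 ≡ 87 (mod 101)
66^25 ≡ 91 (mod 101)
66^50 ≡ 100 (mod 101)
66^100 ≡ 1 (mod 101) ✓
So ord_101(66) = 100.

100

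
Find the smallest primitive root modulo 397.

φ(397) = 397 − 1 = 396 = 2^2 · 3^2 · 11.
g is a primitive root iff g^(396/q) ≢ 1 (mod 397) for each prime q ∈ {2, 3, 11}.
g = 2: 2^198 ≡ 396; 2^132 ≡ 1 — hits 1, so not a primitive root.
g = 3: 3^198 ≡ 1 — hits 1, so not a primitive root.
g = 4: 4^198 ≡ 1 — hits 1, so not a primitive root.
g = 5: 5^198 ≡ 396; 5^132 ≡ 362; 5^36 ≡ 290 — none is 1, so 5 is a primitive root.
So 5 is the smallest generator of (Z/397Z)^×.

5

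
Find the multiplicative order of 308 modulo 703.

Since 308 ∈ (Z/703Z)^×, its order divides φ(703) = φ(19·37) = (19−1)·(37−1) = 18·36 = 648 = 2^3 · 3^4.
Divisors of 648: 1, 2, 3, 4, 6, 8, 9, 12, 18, 24, 27, 36, 54, 72, 81, 108, 162, 216, 324, 648.
Check 308^d mod 703 for each divisor in increasing order:
308^1 ≡ 308 (mod 703)
308^2 ≡ 662 (mod 703)
308^3 ≡ 26 (mod 703)
308^4 ≡ 275 (mod 703)
308^6 ≡ 676 (mod 703)
308^8 ≡ 404 (mod 703)
308^9 ≡ 1 (mod 703) ✓
The smallest such exponent is 9, so the order of 308 is 9.

9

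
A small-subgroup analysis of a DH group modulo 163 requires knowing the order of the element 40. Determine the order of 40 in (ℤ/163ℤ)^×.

9

The order of 40 must divide φ(163) = 163 − 1 = 162 = 2 · 3^4.
Divisors of 162: 1, 2, 3, 6, 9, 18, 27, 54, 81, 162.
Evaluate successive powers at the divisors of 162:
40^1 ≡ 40
40^2 ≡ 133
40^3 ≡ 104
40^6 ≡ 58
40^9 ≡ 1
Hence ord(40) = 9.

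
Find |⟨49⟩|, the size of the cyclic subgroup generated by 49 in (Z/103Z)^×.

By Lagrange's theorem, ord_103(49) divides φ(103) = 103 − 1 = 102 = 2 · 3 · 17.
Divisors of 102: 1, 2, 3, 6, 17, 34, 51, 102.
Compute 49^d (mod 103) for the divisors d until we hit 1:
49^1 ≡ 49 (mod 103)
49^2 ≡ 32 (mod 103)
49^3 ≡ 23 (mod 103)
49^6 ≡ 14 (mod 103)
49^17 ≡ 56 (mod 103)
49^34 ≡ 46 (mod 103)
49^51 ≡ 1 (mod 103) ✓
Hence ord(49) = 51.

51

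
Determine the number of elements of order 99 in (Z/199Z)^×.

φ(199) = 199 − 1 = 198 = 2 · 3^2 · 11.
(Z/199Z)^× is cyclic (|G| = 198); a cyclic group of order m has exactly φ(d) elements of each order d | m, and none otherwise.
99 = 3^2 · 11 divides 198, and φ(99) = 60.

60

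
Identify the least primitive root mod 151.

6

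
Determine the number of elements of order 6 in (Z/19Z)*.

2

φ(19) = 19 − 1 = 18 = 2 · 3^2.
In a cyclic group of order 18, there are φ(d) elements of order d for each divisor d of 18, and zero for non-divisors.
6 = 2 · 3 divides 18, and φ(6) = 2.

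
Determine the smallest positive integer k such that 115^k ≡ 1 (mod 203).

6

The order of 115 must divide φ(203) = φ(7·29) = (7−1)·(29−1) = 6·28 = 168 = 2^3 · 3 · 7.
Divisors of 168: 1, 2, 3, 4, 6, 7, 8, 12, 14, 21, 24, 28, 42, 56, 84, 168.
Compute 115^d (mod 203) for the divisors d until we hit 1:
115^1 ≡ 115
115^2 ≡ 30
115^3 ≡ 202
115^4 ≡ 88
115^6 ≡ 1
So ord_203(115) = 6.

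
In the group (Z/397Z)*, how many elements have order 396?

φ(397) = 397 − 1 = 396 = 2^2 · 3^2 · 11.
(Z/397Z)^× is cyclic (|G| = 396); a cyclic group of order m has exactly φ(d) elements of each order d | m, and none otherwise.
396 = 2^2 · 3^2 · 11 divides 396, and φ(396) = 120.

120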